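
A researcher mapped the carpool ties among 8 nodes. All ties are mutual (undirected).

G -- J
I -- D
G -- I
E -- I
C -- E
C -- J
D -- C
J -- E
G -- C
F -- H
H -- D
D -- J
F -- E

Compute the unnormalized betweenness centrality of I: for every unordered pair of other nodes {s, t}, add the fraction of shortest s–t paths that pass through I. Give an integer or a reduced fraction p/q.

Pairs whose geodesics pass through I — E–G: 1/3; E–D: 1/3; G–D: 1/3; G–F: 1/3; G–H: 1/3.
All other pairs contribute 0.
Summing the contributions gives betweenness(I) = 5/3.

5/3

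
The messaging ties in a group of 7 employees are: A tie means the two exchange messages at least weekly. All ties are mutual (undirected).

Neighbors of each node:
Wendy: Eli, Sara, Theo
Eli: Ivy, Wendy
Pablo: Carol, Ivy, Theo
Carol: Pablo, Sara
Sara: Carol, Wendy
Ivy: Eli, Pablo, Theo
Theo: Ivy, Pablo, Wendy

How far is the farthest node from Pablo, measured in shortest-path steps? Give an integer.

Distances from Pablo: Carol:1, Eli:2, Ivy:1, Sara:2, Theo:1, Wendy:2.
The largest is 2 (to Eli, Sara, and Wendy), so the eccentricity of Pablo is 2.

2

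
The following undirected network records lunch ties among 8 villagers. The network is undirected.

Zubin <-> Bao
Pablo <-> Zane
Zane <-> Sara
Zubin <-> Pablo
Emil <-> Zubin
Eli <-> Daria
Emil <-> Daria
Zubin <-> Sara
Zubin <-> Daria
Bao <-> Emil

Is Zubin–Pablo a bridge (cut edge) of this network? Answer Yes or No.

No

Even without that edge, Zubin still reaches Pablo via Zubin – Sara – Zane – Pablo, so the network stays connected. Not a bridge.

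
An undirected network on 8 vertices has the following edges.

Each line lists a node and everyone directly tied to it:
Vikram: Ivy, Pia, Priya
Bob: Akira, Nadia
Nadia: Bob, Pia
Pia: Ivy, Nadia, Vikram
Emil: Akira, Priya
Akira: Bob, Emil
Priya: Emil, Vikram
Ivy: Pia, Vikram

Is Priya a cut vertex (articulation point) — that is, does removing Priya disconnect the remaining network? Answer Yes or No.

No

Even without Priya, every remaining node can still reach every other (the residual graph is connected), so Priya is not a cut vertex.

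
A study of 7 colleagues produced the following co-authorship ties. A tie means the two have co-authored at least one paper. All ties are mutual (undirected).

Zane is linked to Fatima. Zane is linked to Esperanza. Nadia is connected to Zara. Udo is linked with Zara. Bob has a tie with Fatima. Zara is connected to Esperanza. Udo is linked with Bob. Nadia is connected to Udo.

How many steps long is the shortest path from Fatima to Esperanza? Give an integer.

2

One shortest route is Fatima – Zane – Esperanza, which uses 2 edges, and Fatima and Esperanza are not directly tied, so nothing shorter exists. So d(Fatima,Esperanza) = 2.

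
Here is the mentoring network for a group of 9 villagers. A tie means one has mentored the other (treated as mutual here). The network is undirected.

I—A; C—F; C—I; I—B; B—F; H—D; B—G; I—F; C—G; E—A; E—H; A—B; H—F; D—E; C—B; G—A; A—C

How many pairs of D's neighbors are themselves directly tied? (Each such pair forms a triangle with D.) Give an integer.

1

D's neighbors: E and H.
Neighbor pairs that are themselves tied: D–E–H. Each forms one triangle with D, for 1 in total.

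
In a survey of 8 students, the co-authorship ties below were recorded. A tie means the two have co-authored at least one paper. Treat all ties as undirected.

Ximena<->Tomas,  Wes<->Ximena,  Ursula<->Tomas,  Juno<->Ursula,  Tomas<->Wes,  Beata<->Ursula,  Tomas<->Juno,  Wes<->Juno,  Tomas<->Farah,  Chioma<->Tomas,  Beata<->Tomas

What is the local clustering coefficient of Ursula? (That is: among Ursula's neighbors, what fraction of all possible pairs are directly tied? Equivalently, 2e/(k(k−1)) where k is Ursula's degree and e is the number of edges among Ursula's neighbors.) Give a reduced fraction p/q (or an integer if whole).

2/3

Ursula's neighbors: Beata, Juno, and Tomas (k = 3).
Possible neighbor pairs: C(3,2) = 3. Edges among them: Beata–Tomas, Juno–Tomas → e = 2.
Clustering(Ursula) = 2/3.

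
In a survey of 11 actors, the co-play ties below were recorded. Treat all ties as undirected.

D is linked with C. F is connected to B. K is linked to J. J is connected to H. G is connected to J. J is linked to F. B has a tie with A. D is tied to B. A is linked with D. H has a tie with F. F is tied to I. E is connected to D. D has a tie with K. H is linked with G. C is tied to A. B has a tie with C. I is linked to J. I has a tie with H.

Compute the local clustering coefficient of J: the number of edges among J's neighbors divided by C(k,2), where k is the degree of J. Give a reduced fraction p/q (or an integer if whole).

J's neighbors: F, G, H, I, and K (k = 5).
Possible neighbor pairs: C(5,2) = 10. Edges among them: F–H, F–I, G–H, H–I → e = 4.
Clustering(J) = 4/10 = 2/5.

2/5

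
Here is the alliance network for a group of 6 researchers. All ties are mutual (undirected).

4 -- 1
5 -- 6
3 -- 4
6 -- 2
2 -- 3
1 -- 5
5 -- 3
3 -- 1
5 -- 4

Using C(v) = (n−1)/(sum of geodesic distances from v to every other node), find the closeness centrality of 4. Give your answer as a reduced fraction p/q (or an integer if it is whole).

Distances from 4: 1:1, 2:2, 3:1, 5:1, 6:2. Sum = 7.
n = 6, so closeness = 5/7.

5/7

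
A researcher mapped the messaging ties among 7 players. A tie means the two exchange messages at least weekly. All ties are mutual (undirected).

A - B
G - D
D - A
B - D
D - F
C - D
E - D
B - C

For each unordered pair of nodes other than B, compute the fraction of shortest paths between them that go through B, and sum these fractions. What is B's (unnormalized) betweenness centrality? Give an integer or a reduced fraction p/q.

Pairs whose geodesics pass through B — C–A: 1/2.
All other pairs contribute 0.
Summing the contributions gives betweenness(B) = 1/2.

1/2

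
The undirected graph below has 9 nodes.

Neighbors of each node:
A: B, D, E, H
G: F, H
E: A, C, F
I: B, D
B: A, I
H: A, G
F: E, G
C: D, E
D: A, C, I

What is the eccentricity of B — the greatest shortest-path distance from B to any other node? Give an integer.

3

Distances from B: A:1, C:3, D:2, E:2, F:3, G:3, H:2, I:1.
The largest is 3 (to G, C, and F), so the eccentricity of B is 3.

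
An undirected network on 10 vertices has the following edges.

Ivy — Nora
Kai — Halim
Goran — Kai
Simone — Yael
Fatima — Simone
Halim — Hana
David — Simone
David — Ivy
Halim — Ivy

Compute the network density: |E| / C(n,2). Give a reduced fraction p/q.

1/5

There are 9 edges and 10 nodes, so the maximum possible is C(10,2) = 45.
Density = 9/45 = 1/5.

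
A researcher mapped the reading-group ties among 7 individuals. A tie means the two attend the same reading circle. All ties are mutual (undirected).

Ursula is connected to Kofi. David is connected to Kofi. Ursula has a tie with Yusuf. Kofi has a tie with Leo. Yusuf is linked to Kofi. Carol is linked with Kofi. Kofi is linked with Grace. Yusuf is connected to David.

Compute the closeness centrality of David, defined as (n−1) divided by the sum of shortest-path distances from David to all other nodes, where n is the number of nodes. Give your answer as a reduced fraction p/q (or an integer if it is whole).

Distances from David: Carol:2, Grace:2, Kofi:1, Leo:2, Ursula:2, Yusuf:1. Sum = 10.
n = 7, so closeness = 6/10 = 3/5.

3/5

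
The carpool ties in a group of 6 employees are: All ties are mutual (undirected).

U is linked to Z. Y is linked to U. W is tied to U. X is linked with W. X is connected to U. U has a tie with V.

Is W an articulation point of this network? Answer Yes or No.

Even without W, every remaining node can still reach every other (the residual graph is connected), so W is not a cut vertex.

No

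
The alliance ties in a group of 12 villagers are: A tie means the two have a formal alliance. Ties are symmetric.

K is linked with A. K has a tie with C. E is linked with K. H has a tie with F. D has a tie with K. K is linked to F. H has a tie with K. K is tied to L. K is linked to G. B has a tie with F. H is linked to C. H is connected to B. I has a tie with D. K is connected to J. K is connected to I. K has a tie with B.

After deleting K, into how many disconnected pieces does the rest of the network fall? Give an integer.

Without K, the remaining ties split the others into: {L}; {J}; {B, C, F, H}; {A}; {D, I}; {G}; {E}.
That's 7 separate components.

7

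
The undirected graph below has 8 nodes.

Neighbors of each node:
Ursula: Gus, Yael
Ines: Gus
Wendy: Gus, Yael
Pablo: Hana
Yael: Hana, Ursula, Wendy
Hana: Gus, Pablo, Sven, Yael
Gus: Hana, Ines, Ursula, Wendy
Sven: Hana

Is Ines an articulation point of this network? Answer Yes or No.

No

Even without Ines, every remaining node can still reach every other (the residual graph is connected), so Ines is not a cut vertex.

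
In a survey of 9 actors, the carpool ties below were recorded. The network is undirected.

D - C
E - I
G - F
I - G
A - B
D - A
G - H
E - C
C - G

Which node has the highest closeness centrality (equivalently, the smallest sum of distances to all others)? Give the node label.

C

Farness (sum of distances to all others) for each node — A:22, B:29, C:14, D:17, E:19, F:22, G:15, H:22, I:20.
The smallest farness is 14, for C, so C has the highest closeness.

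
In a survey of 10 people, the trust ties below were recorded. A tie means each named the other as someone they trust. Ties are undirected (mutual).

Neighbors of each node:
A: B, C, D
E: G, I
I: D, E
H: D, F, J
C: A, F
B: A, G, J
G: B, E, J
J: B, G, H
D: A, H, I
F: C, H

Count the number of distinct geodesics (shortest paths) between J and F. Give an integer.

1

The shortest distance is 2, and the only length-2 path is J–H–F. So there is exactly 1 shortest path.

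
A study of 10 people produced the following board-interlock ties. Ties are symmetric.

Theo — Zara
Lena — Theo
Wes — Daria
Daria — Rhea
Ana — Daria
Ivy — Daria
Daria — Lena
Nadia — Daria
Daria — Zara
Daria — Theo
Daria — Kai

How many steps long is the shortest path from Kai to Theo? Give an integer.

One shortest route is Kai – Daria – Theo, which uses 2 edges, and Kai and Theo are not directly tied, so nothing shorter exists. So d(Kai,Theo) = 2.

2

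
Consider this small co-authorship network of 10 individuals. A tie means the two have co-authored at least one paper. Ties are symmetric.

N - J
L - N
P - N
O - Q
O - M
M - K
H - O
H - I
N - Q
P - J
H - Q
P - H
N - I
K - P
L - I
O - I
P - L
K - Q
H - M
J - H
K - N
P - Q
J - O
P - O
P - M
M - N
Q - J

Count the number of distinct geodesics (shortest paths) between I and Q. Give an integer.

The shortest distance is 2. The length-2 paths are: I–H–Q; I–O–Q; I–N–Q.
That gives 3 distinct shortest paths.

3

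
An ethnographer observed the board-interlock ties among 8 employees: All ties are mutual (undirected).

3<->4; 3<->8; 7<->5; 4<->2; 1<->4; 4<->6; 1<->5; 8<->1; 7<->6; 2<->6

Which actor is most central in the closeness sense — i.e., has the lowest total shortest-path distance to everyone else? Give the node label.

4

Farness (sum of distances to all others) for each node — 1:11, 2:14, 3:14, 4:10, 5:14, 6:12, 7:14, 8:15.
The smallest farness is 10, for 4, so 4 has the highest closeness.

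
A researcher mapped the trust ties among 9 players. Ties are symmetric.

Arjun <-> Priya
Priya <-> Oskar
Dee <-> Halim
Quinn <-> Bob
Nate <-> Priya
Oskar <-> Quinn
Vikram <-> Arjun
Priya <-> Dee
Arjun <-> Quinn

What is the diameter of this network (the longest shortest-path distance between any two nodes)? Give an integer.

5

Eccentricity of each node (its greatest distance to any other): Arjun:3, Bob:5, Dee:4, Halim:5, Nate:4, Oskar:3, Priya:3, Quinn:4, Vikram:4.
The maximum eccentricity is 5, realized for instance by the pair Halim–Bob via Halim – Dee – Priya – Arjun – Quinn – Bob. So the diameter is 5.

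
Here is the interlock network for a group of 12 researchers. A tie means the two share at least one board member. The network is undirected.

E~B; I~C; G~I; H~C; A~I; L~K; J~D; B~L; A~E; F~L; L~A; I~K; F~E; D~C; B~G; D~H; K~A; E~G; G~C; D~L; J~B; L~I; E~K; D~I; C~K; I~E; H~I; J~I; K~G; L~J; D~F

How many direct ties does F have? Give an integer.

3

F is directly tied to D, E, and L. That is 3 neighbors, so the degree of F is 3.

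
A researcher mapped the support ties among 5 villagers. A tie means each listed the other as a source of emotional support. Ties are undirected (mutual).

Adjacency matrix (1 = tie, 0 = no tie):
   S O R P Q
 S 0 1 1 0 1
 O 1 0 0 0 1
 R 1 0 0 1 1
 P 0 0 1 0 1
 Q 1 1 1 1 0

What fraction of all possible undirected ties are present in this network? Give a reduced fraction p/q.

7/10

There are 7 edges and 5 nodes, so the maximum possible is C(5,2) = 10.
Density = 7/10.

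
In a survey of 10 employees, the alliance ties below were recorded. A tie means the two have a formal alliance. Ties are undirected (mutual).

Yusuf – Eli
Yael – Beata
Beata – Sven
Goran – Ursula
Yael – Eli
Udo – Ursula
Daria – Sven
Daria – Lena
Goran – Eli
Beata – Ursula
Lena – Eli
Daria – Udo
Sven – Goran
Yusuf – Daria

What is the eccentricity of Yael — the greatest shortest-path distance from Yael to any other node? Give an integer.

Distances from Yael: Beata:1, Daria:3, Eli:1, Goran:2, Lena:2, Sven:2, Udo:3, Ursula:2, Yusuf:2.
The largest is 3 (to Udo and Daria), so the eccentricity of Yael is 3.

3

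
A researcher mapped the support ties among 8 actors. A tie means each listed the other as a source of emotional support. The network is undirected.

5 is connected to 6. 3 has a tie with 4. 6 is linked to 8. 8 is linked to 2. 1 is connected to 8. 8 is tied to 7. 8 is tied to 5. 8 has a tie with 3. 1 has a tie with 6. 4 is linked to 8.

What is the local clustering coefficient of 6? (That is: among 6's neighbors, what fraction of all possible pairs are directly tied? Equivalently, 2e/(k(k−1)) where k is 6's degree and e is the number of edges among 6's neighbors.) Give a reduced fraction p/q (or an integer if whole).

6's neighbors: 1, 5, and 8 (k = 3).
Possible neighbor pairs: C(3,2) = 3. Edges among them: 1–8, 5–8 → e = 2.
Clustering(6) = 2/3.

2/3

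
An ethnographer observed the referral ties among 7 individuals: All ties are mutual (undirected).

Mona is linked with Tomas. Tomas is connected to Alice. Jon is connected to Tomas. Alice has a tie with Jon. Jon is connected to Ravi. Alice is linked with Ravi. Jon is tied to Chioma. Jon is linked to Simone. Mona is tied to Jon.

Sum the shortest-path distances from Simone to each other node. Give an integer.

Distances from Simone: Alice:2, Chioma:2, Jon:1, Mona:2, Ravi:2, Tomas:2.
Sum = 2 + 2 + 1 + 2 + 2 + 2 = 11.

11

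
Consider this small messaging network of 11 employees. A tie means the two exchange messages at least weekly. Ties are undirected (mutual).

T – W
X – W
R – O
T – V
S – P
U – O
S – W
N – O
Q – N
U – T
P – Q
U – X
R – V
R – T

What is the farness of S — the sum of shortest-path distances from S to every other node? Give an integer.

Distances from S: N:3, O:4, P:1, Q:2, R:3, T:2, U:3, V:3, W:1, X:2.
Sum = 3 + 4 + 1 + 2 + 3 + 2 + 3 + 3 + 1 + 2 = 24.

24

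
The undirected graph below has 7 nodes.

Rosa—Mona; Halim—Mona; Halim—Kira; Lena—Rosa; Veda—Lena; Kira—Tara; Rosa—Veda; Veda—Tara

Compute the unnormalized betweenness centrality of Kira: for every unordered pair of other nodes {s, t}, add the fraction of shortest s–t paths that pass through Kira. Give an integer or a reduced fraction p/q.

Pairs whose geodesics pass through Kira — Tara–Mona: 1/2; Tara–Halim: 1; Veda–Halim: 1/2.
All other pairs contribute 0.
Summing the contributions gives betweenness(Kira) = 2.

2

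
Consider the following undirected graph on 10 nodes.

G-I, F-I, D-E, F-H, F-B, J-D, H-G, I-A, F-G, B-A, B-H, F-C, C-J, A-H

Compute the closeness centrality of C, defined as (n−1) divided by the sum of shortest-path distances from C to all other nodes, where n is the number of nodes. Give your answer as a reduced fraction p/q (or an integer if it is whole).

1/2

Distances from C: A:3, B:2, D:2, E:3, F:1, G:2, H:2, I:2, J:1. Sum = 18.
n = 10, so closeness = 9/18 = 1/2.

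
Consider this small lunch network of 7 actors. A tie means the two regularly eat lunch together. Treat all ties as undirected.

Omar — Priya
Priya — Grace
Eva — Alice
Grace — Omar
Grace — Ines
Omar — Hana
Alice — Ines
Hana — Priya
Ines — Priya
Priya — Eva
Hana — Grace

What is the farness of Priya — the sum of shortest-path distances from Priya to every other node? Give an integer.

Distances from Priya: Alice:2, Eva:1, Grace:1, Hana:1, Ines:1, Omar:1.
Sum = 2 + 1 + 1 + 1 + 1 + 1 = 7.

7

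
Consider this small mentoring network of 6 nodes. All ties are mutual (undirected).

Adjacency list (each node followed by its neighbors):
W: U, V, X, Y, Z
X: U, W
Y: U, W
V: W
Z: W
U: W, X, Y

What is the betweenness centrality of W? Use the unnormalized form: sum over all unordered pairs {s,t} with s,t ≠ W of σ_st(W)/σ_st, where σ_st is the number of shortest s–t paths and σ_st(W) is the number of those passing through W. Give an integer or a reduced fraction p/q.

Pairs whose geodesics pass through W — Y–V: 1; Y–X: 1/2; Y–Z: 1; U–V: 1; U–Z: 1; V–X: 1; V–Z: 1; X–Z: 1.
All other pairs contribute 0.
Summing the contributions gives betweenness(W) = 15/2.

15/2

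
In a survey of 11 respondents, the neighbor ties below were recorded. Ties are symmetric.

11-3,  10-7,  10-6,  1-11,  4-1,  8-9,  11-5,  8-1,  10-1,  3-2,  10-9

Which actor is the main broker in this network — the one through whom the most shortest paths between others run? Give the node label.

Unnormalized betweenness of each node: 1:61/2, 2:0, 3:9, 4:0, 5:0, 6:0, 7:0, 8:3, 9:3/2, 10:20, 11:23.
1 has the largest value, 61/2, making it the main broker — the node through which the most shortest paths run.

1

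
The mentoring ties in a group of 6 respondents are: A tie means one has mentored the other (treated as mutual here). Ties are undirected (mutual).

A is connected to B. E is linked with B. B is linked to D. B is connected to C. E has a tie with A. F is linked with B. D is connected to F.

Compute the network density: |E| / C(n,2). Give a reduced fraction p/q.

There are 7 edges and 6 nodes, so the maximum possible is C(6,2) = 15.
Density = 7/15.

7/15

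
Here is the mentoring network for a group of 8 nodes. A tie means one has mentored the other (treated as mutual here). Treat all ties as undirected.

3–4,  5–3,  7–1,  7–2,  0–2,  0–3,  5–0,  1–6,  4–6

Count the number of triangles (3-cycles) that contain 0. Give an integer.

1

0's neighbors: 2, 3, and 5.
Neighbor pairs that are themselves tied: 0–3–5. Each forms one triangle with 0, for 1 in total.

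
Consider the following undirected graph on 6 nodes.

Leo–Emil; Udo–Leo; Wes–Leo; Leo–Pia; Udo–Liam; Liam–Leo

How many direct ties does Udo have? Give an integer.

Udo is directly tied to Leo and Liam. That is 2 neighbors, so the degree of Udo is 2.

2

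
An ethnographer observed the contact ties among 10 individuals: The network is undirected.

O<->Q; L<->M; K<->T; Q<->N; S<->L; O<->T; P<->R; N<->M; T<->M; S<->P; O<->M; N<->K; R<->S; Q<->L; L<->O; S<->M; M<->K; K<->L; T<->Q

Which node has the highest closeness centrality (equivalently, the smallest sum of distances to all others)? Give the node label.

Farness (sum of distances to all others) for each node — K:16, L:13, M:12, N:17, O:16, P:21, Q:16, R:21, S:14, T:16.
The smallest farness is 12, for M, so M has the highest closeness.

M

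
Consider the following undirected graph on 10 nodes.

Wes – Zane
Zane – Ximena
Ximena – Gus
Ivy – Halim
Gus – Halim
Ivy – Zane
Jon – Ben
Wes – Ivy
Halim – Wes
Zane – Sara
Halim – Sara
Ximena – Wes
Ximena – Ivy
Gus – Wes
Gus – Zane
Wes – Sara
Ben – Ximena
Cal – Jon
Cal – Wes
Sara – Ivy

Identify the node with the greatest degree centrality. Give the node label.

Degrees — Ben:2, Cal:2, Gus:4, Halim:4, Ivy:5, Jon:2, Sara:4, Wes:7, Ximena:5, Zane:5.
The maximum is 7, attained only by Wes.

Wes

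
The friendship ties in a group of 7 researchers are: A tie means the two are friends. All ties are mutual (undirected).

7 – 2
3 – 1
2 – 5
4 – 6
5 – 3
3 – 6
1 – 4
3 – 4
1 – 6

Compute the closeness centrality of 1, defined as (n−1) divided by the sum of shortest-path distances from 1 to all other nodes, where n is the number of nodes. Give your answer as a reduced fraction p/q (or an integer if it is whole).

Distances from 1: 2:3, 3:1, 4:1, 5:2, 6:1, 7:4. Sum = 12.
n = 7, so closeness = 6/12 = 1/2.

1/2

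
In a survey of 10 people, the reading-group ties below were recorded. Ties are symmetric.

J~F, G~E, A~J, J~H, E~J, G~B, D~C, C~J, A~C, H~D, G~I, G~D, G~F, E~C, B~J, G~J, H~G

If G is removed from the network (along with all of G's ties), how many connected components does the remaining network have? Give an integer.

2

Without G, the remaining ties split the others into: {A, B, C, D, E, F, H, J}; {I}.
That's 2 separate components.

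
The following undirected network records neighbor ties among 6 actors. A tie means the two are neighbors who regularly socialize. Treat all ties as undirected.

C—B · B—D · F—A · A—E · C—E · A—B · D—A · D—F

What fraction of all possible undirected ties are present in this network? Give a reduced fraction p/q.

8/15

There are 8 edges and 6 nodes, so the maximum possible is C(6,2) = 15.
Density = 8/15.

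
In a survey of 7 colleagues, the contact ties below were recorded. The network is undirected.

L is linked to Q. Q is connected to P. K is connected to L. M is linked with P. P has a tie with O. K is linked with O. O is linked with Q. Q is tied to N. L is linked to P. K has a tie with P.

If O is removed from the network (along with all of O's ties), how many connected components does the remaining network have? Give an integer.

O's neighbors (K, P, and Q) remain reachable from one another through other ties, so the rest of the network stays in one piece.

1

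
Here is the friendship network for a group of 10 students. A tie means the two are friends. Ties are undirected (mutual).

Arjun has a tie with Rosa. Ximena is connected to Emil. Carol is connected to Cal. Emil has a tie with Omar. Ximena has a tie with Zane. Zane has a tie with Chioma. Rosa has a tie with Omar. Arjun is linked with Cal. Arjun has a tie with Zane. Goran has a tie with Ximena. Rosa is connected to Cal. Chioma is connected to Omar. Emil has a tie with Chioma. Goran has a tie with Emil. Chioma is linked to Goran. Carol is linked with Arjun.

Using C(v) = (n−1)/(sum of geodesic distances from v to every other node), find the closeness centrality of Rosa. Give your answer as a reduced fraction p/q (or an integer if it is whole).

9/17

Distances from Rosa: Arjun:1, Cal:1, Carol:2, Chioma:2, Emil:2, Goran:3, Omar:1, Ximena:3, Zane:2. Sum = 17.
n = 10, so closeness = 9/17.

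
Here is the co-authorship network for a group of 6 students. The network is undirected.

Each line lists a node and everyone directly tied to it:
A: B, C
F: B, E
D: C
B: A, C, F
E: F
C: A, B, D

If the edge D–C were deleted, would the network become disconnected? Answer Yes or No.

Yes

Without the D–C edge there is no alternate route between D and C, so the network disconnects. It is a bridge.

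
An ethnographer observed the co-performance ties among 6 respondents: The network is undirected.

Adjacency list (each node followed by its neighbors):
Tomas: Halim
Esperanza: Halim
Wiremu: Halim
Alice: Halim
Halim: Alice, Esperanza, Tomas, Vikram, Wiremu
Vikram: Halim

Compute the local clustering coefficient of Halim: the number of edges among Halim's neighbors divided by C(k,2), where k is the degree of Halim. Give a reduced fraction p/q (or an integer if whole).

0

Halim's neighbors: Alice, Esperanza, Tomas, Vikram, and Wiremu (k = 5).
Possible neighbor pairs: C(5,2) = 10. Edges among them: none → e = 0.
Clustering(Halim) = 0/10 = 0.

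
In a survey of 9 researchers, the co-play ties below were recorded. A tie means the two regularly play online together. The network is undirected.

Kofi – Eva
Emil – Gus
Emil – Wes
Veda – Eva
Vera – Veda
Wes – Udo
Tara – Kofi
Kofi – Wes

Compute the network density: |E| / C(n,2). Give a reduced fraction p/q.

2/9

There are 8 edges and 9 nodes, so the maximum possible is C(9,2) = 36.
Density = 8/36 = 2/9.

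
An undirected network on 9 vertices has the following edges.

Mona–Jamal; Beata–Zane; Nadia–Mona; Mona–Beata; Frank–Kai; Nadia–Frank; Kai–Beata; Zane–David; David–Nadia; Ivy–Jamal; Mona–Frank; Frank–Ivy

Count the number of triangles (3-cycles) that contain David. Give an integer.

David's neighbors are Nadia and Zane, but none of them are tied to each other, so no triangle contains David.

0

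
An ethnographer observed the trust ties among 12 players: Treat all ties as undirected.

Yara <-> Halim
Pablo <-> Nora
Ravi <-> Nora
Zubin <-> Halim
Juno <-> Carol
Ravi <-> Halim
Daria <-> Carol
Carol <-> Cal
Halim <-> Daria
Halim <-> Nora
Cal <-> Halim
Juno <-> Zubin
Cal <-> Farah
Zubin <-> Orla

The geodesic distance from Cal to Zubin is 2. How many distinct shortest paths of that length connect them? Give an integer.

1

The shortest distance is 2, and the only length-2 path is Cal–Halim–Zubin. So there is exactly 1 shortest path.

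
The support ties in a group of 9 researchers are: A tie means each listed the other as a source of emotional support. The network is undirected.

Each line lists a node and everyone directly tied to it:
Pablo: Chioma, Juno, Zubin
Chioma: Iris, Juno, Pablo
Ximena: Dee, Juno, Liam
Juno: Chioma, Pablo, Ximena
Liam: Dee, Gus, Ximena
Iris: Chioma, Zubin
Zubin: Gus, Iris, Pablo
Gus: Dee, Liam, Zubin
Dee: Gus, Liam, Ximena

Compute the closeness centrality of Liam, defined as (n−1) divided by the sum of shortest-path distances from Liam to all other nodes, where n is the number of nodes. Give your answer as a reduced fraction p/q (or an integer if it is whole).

1/2

Distances from Liam: Chioma:3, Dee:1, Gus:1, Iris:3, Juno:2, Pablo:3, Ximena:1, Zubin:2. Sum = 16.
n = 9, so closeness = 8/16 = 1/2.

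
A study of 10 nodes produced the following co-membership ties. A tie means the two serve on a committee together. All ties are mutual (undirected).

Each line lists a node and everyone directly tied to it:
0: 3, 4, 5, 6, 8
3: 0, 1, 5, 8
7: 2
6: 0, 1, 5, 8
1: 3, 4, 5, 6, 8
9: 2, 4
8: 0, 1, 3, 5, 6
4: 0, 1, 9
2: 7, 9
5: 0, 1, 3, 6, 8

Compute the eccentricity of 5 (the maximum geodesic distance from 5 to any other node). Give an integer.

5

Distances from 5: 0:1, 1:1, 2:4, 3:1, 4:2, 6:1, 7:5, 8:1, 9:3.
The largest is 5 (to 7), so the eccentricity of 5 is 5.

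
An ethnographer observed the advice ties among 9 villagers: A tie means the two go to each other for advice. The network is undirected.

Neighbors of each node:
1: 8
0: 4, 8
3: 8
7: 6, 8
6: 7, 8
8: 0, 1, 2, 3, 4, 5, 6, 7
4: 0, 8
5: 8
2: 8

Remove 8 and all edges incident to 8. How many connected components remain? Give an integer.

Without 8, the remaining ties split the others into: {5}; {6, 7}; {3}; {2}; {0, 4}; {1}.
That's 6 separate components.

6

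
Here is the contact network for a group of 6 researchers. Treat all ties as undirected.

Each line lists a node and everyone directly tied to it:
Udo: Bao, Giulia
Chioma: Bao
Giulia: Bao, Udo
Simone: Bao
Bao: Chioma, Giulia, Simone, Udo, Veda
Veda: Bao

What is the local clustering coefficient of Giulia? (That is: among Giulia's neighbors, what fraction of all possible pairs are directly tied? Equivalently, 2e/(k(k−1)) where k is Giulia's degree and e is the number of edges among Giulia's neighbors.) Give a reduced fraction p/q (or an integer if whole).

1

Giulia's neighbors: Bao and Udo (k = 2).
Possible neighbor pairs: C(2,2) = 1. Edges among them: Bao–Udo → e = 1.
Clustering(Giulia) = 1/1.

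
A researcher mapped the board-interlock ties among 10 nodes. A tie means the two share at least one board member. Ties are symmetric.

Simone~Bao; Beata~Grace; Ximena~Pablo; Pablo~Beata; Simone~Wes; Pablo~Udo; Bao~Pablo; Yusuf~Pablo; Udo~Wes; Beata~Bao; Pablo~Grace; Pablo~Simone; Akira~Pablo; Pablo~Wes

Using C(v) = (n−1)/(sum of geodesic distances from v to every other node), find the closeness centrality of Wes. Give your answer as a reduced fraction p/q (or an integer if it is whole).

3/5

Distances from Wes: Akira:2, Bao:2, Beata:2, Grace:2, Pablo:1, Simone:1, Udo:1, Ximena:2, Yusuf:2. Sum = 15.
n = 10, so closeness = 9/15 = 3/5.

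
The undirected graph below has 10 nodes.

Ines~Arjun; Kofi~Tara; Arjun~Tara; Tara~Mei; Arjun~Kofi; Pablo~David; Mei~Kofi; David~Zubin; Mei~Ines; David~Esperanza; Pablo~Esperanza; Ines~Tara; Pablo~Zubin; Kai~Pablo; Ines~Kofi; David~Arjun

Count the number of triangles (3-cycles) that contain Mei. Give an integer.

3

Mei's neighbors: Ines, Kofi, and Tara.
Neighbor pairs that are themselves tied: Mei–Ines–Kofi; Mei–Ines–Tara; Mei–Kofi–Tara. Each forms one triangle with Mei, for 3 in total.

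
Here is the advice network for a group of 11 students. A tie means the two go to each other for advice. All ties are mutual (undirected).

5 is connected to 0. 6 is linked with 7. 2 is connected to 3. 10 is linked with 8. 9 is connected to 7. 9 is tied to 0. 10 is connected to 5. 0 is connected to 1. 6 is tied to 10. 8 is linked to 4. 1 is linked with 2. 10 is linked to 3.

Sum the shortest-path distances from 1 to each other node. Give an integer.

27

Distances from 1: 0:1, 2:1, 3:2, 4:5, 5:2, 6:4, 7:3, 8:4, 9:2, 10:3.
Sum = 1 + 1 + 2 + 5 + 2 + 4 + 3 + 4 + 2 + 3 = 27.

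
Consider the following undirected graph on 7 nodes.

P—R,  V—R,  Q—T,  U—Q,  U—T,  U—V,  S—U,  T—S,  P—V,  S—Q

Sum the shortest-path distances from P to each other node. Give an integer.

13

Distances from P: Q:3, R:1, S:3, T:3, U:2, V:1.
Sum = 3 + 1 + 3 + 3 + 2 + 1 = 13.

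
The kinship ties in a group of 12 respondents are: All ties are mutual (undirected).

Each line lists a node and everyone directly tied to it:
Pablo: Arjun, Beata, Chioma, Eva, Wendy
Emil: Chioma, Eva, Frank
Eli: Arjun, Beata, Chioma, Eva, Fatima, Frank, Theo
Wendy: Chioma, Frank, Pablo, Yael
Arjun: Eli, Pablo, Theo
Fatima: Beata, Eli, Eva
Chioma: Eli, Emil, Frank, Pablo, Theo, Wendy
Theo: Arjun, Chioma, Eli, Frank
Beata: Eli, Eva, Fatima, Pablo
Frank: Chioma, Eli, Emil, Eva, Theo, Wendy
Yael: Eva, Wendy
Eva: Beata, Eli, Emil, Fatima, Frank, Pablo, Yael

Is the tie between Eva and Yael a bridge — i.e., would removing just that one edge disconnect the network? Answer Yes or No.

Even without that edge, Eva still reaches Yael via Eva – Pablo – Wendy – Yael, so the network stays connected. Not a bridge.

No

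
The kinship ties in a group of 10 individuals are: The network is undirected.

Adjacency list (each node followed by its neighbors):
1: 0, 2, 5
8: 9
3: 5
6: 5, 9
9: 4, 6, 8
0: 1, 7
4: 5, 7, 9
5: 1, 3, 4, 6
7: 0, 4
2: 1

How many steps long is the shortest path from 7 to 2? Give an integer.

One shortest route is 7 – 0 – 1 – 2, which uses 3 edges, and at distance 2 from 7 we only reach {1, 5, 9}, which does not include 2. So d(7,2) = 3.

3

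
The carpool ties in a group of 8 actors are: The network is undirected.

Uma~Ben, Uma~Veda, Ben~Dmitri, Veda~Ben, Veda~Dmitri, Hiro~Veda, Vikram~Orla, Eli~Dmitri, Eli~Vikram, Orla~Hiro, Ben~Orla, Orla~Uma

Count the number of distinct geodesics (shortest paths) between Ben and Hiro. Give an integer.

The shortest distance is 2. The length-2 paths are: Ben–Orla–Hiro; Ben–Veda–Hiro.
That gives 2 distinct shortest paths.

2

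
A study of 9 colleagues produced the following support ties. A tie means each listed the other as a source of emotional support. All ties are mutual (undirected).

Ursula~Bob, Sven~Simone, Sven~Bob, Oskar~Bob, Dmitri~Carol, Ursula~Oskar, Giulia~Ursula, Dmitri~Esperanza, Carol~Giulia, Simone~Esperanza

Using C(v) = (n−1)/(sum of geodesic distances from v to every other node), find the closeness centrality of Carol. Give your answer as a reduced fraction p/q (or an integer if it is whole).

Distances from Carol: Bob:3, Dmitri:1, Esperanza:2, Giulia:1, Oskar:3, Simone:3, Sven:4, Ursula:2. Sum = 19.
n = 9, so closeness = 8/19.

8/19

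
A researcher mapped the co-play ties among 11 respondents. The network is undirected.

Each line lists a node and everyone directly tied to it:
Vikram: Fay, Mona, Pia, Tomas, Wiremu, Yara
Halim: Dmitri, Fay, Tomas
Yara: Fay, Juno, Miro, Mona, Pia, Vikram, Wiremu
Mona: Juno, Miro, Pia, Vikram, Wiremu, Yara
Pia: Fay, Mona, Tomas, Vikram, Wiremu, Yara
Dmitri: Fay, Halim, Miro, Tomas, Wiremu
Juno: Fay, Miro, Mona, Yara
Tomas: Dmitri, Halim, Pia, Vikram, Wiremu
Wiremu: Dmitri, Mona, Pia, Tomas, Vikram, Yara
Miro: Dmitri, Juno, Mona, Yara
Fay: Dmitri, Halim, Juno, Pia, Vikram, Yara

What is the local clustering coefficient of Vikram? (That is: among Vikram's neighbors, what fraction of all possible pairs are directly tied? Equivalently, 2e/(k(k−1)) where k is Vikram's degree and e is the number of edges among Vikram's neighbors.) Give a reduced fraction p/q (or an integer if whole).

2/3

Vikram's neighbors: Fay, Mona, Pia, Tomas, Wiremu, and Yara (k = 6).
Possible neighbor pairs: C(6,2) = 15. Edges among them: Fay–Pia, Fay–Yara, Mona–Pia, Mona–Wiremu, Mona–Yara, Pia–Tomas, Pia–Wiremu, Pia–Yara, Tomas–Wiremu, Wiremu–Yara → e = 10.
Clustering(Vikram) = 10/15 = 2/3.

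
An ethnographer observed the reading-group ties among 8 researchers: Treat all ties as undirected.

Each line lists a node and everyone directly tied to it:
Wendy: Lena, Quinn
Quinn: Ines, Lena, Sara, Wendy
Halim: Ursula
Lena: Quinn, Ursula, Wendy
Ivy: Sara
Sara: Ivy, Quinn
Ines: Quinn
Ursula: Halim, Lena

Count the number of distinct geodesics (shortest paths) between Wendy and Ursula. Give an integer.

1

The shortest distance is 2, and the only length-2 path is Wendy–Lena–Ursula. So there is exactly 1 shortest path.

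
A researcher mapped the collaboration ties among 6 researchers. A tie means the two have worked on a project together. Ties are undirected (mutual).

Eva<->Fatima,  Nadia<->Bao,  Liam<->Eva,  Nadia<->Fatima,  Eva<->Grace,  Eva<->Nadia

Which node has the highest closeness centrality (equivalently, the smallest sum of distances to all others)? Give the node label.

Eva

Farness (sum of distances to all others) for each node — Bao:11, Eva:6, Fatima:8, Grace:10, Liam:10, Nadia:7.
The smallest farness is 6, for Eva, so Eva has the highest closeness.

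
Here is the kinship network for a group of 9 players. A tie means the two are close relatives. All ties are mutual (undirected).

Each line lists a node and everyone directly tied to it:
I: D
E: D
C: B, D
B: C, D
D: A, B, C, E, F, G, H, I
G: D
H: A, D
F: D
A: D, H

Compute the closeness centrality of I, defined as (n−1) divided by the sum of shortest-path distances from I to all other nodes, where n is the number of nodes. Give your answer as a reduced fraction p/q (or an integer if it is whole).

8/15

Distances from I: A:2, B:2, C:2, D:1, E:2, F:2, G:2, H:2. Sum = 15.
n = 9, so closeness = 8/15.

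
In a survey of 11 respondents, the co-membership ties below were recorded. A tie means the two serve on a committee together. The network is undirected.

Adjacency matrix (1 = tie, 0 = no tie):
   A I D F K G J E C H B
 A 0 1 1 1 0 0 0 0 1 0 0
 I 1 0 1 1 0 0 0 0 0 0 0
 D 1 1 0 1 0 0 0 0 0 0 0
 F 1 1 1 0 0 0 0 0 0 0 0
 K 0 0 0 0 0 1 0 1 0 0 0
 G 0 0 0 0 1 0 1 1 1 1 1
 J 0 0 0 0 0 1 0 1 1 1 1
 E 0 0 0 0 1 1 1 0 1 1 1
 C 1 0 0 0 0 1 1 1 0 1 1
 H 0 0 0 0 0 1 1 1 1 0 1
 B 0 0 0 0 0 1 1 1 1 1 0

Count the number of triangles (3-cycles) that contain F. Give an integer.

3

F's neighbors: A, D, and I.
Neighbor pairs that are themselves tied: F–A–D; F–A–I; F–D–I. Each forms one triangle with F, for 3 in total.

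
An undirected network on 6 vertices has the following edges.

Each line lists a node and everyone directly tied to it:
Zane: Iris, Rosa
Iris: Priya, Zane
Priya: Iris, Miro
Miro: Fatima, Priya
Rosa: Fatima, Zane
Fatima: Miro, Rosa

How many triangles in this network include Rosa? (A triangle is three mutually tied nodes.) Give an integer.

0

Rosa's neighbors are Fatima and Zane, but none of them are tied to each other, so no triangle contains Rosa.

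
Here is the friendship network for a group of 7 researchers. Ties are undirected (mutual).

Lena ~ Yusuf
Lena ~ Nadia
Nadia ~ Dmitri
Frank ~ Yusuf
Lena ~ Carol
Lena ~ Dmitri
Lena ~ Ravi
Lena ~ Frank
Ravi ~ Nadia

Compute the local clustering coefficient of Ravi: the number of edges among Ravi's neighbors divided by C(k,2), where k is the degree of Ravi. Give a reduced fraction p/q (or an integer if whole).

Ravi's neighbors: Lena and Nadia (k = 2).
Possible neighbor pairs: C(2,2) = 1. Edges among them: Lena–Nadia → e = 1.
Clustering(Ravi) = 1/1.

1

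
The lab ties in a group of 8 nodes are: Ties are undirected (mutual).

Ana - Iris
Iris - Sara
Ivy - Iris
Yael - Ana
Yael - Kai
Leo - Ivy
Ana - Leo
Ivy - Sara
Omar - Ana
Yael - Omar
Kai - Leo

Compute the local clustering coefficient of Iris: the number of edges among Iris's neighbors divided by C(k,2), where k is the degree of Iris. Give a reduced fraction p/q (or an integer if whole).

Iris's neighbors: Ana, Ivy, and Sara (k = 3).
Possible neighbor pairs: C(3,2) = 3. Edges among them: Ivy–Sara → e = 1.
Clustering(Iris) = 1/3.

1/3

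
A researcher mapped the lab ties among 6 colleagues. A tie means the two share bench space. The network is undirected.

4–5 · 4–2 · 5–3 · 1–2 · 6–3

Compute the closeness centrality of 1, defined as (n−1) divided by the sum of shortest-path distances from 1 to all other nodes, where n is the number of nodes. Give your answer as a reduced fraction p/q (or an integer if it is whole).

1/3

Distances from 1: 2:1, 3:4, 4:2, 5:3, 6:5. Sum = 15.
n = 6, so closeness = 5/15 = 1/3.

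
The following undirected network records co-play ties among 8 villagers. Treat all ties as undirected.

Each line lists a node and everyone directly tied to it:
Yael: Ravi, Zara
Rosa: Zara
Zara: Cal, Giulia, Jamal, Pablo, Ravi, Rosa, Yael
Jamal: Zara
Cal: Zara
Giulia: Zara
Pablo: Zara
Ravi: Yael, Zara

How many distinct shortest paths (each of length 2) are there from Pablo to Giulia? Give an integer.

1

The shortest distance is 2, and the only length-2 path is Pablo–Zara–Giulia. So there is exactly 1 shortest path.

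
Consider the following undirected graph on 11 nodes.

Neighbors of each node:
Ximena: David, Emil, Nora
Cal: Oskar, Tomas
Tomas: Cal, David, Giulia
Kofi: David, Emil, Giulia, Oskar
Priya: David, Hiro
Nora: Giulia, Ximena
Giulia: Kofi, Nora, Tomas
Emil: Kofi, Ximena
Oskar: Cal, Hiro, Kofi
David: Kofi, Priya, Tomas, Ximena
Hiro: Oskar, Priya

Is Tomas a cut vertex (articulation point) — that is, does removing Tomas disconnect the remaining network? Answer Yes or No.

No

Even without Tomas, every remaining node can still reach every other (the residual graph is connected), so Tomas is not a cut vertex.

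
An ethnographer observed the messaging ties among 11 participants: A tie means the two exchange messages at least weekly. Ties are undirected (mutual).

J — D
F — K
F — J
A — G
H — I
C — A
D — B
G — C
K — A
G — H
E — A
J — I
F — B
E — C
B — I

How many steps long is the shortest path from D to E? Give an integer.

One shortest route is D – J – F – K – A – E, which uses 5 edges, and at distance 4 from D we only reach {A, G}, which does not include E. So d(D,E) = 5.

5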